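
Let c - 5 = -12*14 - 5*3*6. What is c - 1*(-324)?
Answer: 71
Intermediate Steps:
c = -253 (c = 5 + (-12*14 - 5*3*6) = 5 + (-168 - 15*6) = 5 + (-168 - 90) = 5 - 258 = -253)
c - 1*(-324) = -253 - 1*(-324) = -253 + 324 = 71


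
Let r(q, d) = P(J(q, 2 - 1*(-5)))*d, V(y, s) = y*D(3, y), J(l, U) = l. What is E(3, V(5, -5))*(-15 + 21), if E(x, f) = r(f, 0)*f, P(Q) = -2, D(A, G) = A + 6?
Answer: 0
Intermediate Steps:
D(A, G) = 6 + A
V(y, s) = 9*y (V(y, s) = y*(6 + 3) = y*9 = 9*y)
r(q, d) = -2*d
E(x, f) = 0 (E(x, f) = (-2*0)*f = 0*f = 0)
E(3, V(5, -5))*(-15 + 21) = 0*(-15 + 21) = 0*6 = 0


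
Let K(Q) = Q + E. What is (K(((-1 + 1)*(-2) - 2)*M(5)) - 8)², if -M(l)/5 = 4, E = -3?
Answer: 841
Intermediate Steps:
M(l) = -20 (M(l) = -5*4 = -20)
K(Q) = -3 + Q (K(Q) = Q - 3 = -3 + Q)
(K(((-1 + 1)*(-2) - 2)*M(5)) - 8)² = ((-3 + ((-1 + 1)*(-2) - 2)*(-20)) - 8)² = ((-3 + (0*(-2) - 2)*(-20)) - 8)² = ((-3 + (0 - 2)*(-20)) - 8)² = ((-3 - 2*(-20)) - 8)² = ((-3 + 40) - 8)² = (37 - 8)² = 29² = 841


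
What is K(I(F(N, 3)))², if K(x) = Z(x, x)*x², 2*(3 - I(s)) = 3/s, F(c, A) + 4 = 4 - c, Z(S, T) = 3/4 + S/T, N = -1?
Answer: 3969/256 ≈ 15.504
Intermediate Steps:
Z(S, T) = ¾ + S/T (Z(S, T) = 3*(¼) + S/T = ¾ + S/T)
F(c, A) = -c (F(c, A) = -4 + (4 - c) = -c)
I(s) = 3 - 3/(2*s)
K(x) = 7*x²/4 (K(x) = (¾ + x/x)*x² = (¾ + 1)*x² = 7*x²/4)
K(I(F(N, 3)))² = (7*(3 - 3/(2*((-1*(-1)))))²/4)² = (7*(3 - 3/2/1)²/4)² = (7*(3 - 3/2*1)²/4)² = (7*(3 - 3/2)²/4)² = (7*(3/2)²/4)² = ((7/4)*(9/4))² = (63/16)² = 3969/256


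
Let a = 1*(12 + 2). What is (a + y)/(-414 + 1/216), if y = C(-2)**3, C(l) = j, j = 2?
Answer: -4752/89423 ≈ -0.053141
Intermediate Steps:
C(l) = 2
a = 14 (a = 1*14 = 14)
y = 8 (y = 2**3 = 8)
(a + y)/(-414 + 1/216) = (14 + 8)/(-414 + 1/216) = 22/(-414 + 1/216) = 22/(-89423/216) = 22*(-216/89423) = -4752/89423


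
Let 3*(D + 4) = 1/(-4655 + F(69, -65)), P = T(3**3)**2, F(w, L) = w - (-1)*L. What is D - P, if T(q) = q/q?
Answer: -69766/13953 ≈ -5.0001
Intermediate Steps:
T(q) = 1
F(w, L) = L + w (F(w, L) = w + L = L + w)
P = 1 (P = 1**2 = 1)
D = -55813/13953 (D = -4 + 1/(3*(-4655 + (-65 + 69))) = -4 + 1/(3*(-4655 + 4)) = -4 + (1/3)/(-4651) = -4 + (1/3)*(-1/4651) = -4 - 1/13953 = -55813/13953 ≈ -4.0001)
D - P = -55813/13953 - 1*1 = -55813/13953 - 1 = -69766/13953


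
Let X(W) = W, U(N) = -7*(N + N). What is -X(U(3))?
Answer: 42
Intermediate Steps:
U(N) = -14*N
-X(U(3)) = -(-14)*3 = -1*(-42) = 42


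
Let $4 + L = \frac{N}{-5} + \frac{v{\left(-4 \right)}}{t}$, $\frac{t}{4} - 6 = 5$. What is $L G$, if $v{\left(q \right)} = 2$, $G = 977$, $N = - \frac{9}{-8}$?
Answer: $- \frac{1796703}{440} \approx -4083.4$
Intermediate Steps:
$N = \frac{9}{8}$ ($N = \left(-9\right) \left(- \frac{1}{8}\right) = \frac{9}{8} \approx 1.125$)
$t = 44$ ($t = 24 + 4 \cdot 5 = 24 + 20 = 44$)
$L = - \frac{1839}{440}$ ($L = -4 + \left(\frac{9}{8 \left(-5\right)} + \frac{2}{44}\right) = -4 + \left(\frac{9}{8} \left(- \frac{1}{5}\right) + 2 \cdot \frac{1}{44}\right) = -4 + \left(- \frac{9}{40} + \frac{1}{22}\right) = -4 - \frac{79}{440} = - \frac{1839}{440} \approx -4.1795$)
$L G = \left(- \frac{1839}{440}\right) 977 = - \frac{1796703}{440}$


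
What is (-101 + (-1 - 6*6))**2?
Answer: 19044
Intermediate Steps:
(-101 + (-1 - 6*6))**2 = (-101 + (-1 - 36))**2 = (-101 - 37)**2 = (-138)**2 = 19044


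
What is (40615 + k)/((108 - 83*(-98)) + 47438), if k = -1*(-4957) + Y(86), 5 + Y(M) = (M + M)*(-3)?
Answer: 15017/18560 ≈ 0.80911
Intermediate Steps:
Y(M) = -5 - 6*M (Y(M) = -5 + (M + M)*(-3) = -5 + (2*M)*(-3) = -5 - 6*M)
k = 4436 (k = -1*(-4957) + (-5 - 6*86) = 4957 + (-5 - 516) = 4957 - 521 = 4436)
(40615 + k)/((108 - 83*(-98)) + 47438) = (40615 + 4436)/((108 - 83*(-98)) + 47438) = 45051/((108 + 8134) + 47438) = 45051/(8242 + 47438) = 45051/55680 = 45051*(1/55680) = 15017/18560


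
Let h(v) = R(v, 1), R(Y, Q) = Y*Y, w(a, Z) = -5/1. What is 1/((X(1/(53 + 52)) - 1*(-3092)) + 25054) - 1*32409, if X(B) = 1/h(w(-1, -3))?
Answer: -22804625234/703651 ≈ -32409.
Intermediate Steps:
w(a, Z) = -5 (w(a, Z) = -5*1 = -5)
R(Y, Q) = Y²
h(v) = v²
X(B) = 1/25 (X(B) = 1/((-5)²) = 1/25)
1/((X(1/(53 + 52)) - 1*(-3092)) + 25054) - 1*32409 = 1/((1/25 - 1*(-3092)) + 25054) - 1*32409 = 1/((1/25 + 3092) + 25054) - 32409 = 1/(77301/25 + 25054) - 32409 = 1/(703651/25) - 32409 = 25/703651 - 32409 = -22804625234/703651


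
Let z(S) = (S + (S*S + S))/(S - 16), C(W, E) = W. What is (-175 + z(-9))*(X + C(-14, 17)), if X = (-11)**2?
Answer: -474866/25 ≈ -18995.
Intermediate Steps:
z(S) = (S**2 + 2*S)/(-16 + S) (z(S) = (S + (S**2 + S))/(-16 + S) = (S + (S + S**2))/(-16 + S) = (S**2 + 2*S)/(-16 + S))
X = 121
(-175 + z(-9))*(X + C(-14, 17)) = (-175 - 9*(2 - 9)/(-16 - 9))*(121 - 14) = (-175 - 9*(-7)/(-25))*107 = (-175 - 9*(-1/25)*(-7))*107 = (-175 - 63/25)*107 = -4438/25*107 = -474866/25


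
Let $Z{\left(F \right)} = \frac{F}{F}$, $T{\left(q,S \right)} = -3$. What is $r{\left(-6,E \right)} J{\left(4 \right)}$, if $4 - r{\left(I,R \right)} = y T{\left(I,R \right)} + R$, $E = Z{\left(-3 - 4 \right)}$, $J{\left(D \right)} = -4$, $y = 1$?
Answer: $-24$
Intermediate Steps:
$Z{\left(F \right)} = 1$
$E = 1$
$r{\left(I,R \right)} = 7 - R$ ($r{\left(I,R \right)} = 4 - \left(1 \left(-3\right) + R\right) = 4 - \left(-3 + R\right) = 7 - R$)
$r{\left(-6,E \right)} J{\left(4 \right)} = \left(7 - 1\right) \left(-4\right) = 6 \left(-4\right) = -24$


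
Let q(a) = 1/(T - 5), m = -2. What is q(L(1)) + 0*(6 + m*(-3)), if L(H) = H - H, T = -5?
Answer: -⅒ ≈ -0.10000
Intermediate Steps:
L(H) = 0
q(a) = -⅒ (q(a) = 1/(-5 - 5) = 1/(-10) = -⅒)
q(L(1)) + 0*(6 + m*(-3)) = -⅒ + 0*(6 - 2*(-3)) = -⅒ + 0*(6 + 6) = -⅒ + 0*12 = -⅒ + 0 = -⅒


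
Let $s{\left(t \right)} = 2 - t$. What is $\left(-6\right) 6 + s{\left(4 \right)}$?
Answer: $-38$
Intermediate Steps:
$\left(-6\right) 6 + s{\left(4 \right)} = \left(-6\right) 6 + \left(2 - 4\right) = -36 + \left(2 - 4\right) = -36 - 2 = -38$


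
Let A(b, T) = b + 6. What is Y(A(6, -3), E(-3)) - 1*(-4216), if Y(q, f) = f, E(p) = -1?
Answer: 4215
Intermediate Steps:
A(b, T) = 6 + b
Y(A(6, -3), E(-3)) - 1*(-4216) = -1 - 1*(-4216) = -1 + 4216 = 4215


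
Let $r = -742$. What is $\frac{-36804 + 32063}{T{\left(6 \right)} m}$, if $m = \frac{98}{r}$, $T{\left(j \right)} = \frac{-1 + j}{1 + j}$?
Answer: $\frac{251273}{5} \approx 50255.0$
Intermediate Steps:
$T{\left(j \right)} = \frac{-1 + j}{1 + j}$
$m = - \frac{7}{53}$ ($m = \frac{98}{-742} = 98 \left(- \frac{1}{742}\right) = - \frac{7}{53} \approx -0.13208$)
$\frac{-36804 + 32063}{T{\left(6 \right)} m} = \frac{-36804 + 32063}{\frac{-1 + 6}{1 + 6} \left(- \frac{7}{53}\right)} = - \frac{4741}{\frac{1}{7} \cdot 5 \left(- \frac{7}{53}\right)} = - \frac{4741}{\frac{5}{7} \left(- \frac{7}{53}\right)} = - \frac{4741}{- \frac{5}{53}} = \left(-4741\right) \left(- \frac{53}{5}\right) = \frac{251273}{5}$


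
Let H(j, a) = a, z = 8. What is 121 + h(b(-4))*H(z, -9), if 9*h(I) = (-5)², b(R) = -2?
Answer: 96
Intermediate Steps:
h(I) = 25/9 (h(I) = (⅑)*(-5)² = (⅑)*25 = 25/9)
121 + h(b(-4))*H(z, -9) = 121 + (25/9)*(-9) = 121 - 25 = 96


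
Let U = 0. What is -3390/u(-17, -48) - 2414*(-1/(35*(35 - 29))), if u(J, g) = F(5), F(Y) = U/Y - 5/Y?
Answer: 357157/105 ≈ 3401.5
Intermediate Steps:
F(Y) = -5/Y (F(Y) = 0/Y - 5/Y = 0 - 5/Y = -5/Y)
u(J, g) = -1 (u(J, g) = -5/5 = -5*⅕ = -1)
-3390/u(-17, -48) - 2414*(-1/(35*(35 - 29))) = -3390/(-1) - 2414*(-1/(35*(35 - 29))) = -3390*(-1) - 2414/(6*(-35)) = 3390 - 2414/(-210) = 3390 - 2414*(-1/210) = 3390 + 1207/105 = 357157/105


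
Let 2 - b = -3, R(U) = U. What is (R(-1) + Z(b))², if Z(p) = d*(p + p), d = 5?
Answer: 2401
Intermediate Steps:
b = 5 (b = 2 - 1*(-3) = 2 + 3 = 5)
Z(p) = 10*p (Z(p) = 5*(p + p) = 5*(2*p) = 10*p)
(R(-1) + Z(b))² = (-1 + 10*5)² = (-1 + 50)² = 49² = 2401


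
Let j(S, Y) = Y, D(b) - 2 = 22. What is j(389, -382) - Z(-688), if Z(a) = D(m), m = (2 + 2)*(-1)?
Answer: -406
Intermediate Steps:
m = -4 (m = 4*(-1) = -4)
D(b) = 24 (D(b) = 2 + 22 = 24)
Z(a) = 24
j(389, -382) - Z(-688) = -382 - 1*24 = -382 - 24 = -406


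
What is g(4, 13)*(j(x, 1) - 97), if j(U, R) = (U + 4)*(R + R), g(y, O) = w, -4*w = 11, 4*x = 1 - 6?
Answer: 2013/8 ≈ 251.63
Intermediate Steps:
x = -5/4 (x = (1 - 6)/4 = (¼)*(-5) = -5/4 ≈ -1.2500)
w = -11/4 (w = -¼*11 = -11/4 ≈ -2.7500)
g(y, O) = -11/4
j(U, R) = 2*R*(4 + U) (j(U, R) = (4 + U)*(2*R) = 2*R*(4 + U))
g(4, 13)*(j(x, 1) - 97) = -11*(2*1*(4 - 5/4) - 97)/4 = -11*(2*1*(11/4) - 97)/4 = -11*(11/2 - 97)/4 = -11/4*(-183/2) = 2013/8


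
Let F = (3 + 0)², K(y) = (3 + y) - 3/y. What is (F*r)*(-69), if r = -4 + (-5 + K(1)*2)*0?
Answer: 2484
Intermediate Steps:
K(y) = 3 + y - 3/y
F = 9 (F = 3² = 9)
r = -4 (r = -4 + (-5 + (3 + 1 - 3/1)*2)*0 = -4 + (-5 + (3 + 1 - 3*1)*2)*0 = -4 + (-5 + (3 + 1 - 3)*2)*0 = -4 + (-5 + 1*2)*0 = -4 + (-5 + 2)*0 = -4 - 3*0 = -4 + 0 = -4)
(F*r)*(-69) = (9*(-4))*(-69) = -36*(-69) = 2484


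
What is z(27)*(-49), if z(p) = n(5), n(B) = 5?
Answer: -245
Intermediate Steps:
z(p) = 5
z(27)*(-49) = 5*(-49) = -245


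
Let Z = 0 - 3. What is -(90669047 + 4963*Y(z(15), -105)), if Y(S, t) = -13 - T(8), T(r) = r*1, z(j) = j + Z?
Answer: -90564824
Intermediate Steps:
Z = -3
z(j) = -3 + j (z(j) = j - 3 = -3 + j)
T(r) = r
Y(S, t) = -21 (Y(S, t) = -13 - 1*8 = -13 - 8 = -21)
-(90669047 + 4963*Y(z(15), -105)) = -4963/(1/(18269 - 21)) = -4963/(1/18248) = -4963/1/18248 = -4963*18248 = -90564824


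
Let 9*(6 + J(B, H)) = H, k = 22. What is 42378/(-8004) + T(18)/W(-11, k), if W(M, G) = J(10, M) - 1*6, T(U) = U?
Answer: -1056605/158746 ≈ -6.6559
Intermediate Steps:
J(B, H) = -6 + H/9
W(M, G) = -12 + M/9 (W(M, G) = (-6 + M/9) - 1*6 = (-6 + M/9) - 6 = -12 + M/9)
42378/(-8004) + T(18)/W(-11, k) = 42378/(-8004) + 18/(-12 + (1/9)*(-11)) = 42378*(-1/8004) + 18/(-12 - 11/9) = -7063/1334 + 18/(-119/9) = -7063/1334 + 18*(-9/119) = -7063/1334 - 162/119 = -1056605/158746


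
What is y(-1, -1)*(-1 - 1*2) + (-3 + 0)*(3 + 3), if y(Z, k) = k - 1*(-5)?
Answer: -30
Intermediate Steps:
y(Z, k) = 5 + k (y(Z, k) = k + 5 = 5 + k)
y(-1, -1)*(-1 - 1*2) + (-3 + 0)*(3 + 3) = (5 - 1)*(-1 - 1*2) + (-3 + 0)*(3 + 3) = 4*(-1 - 2) - 3*6 = 4*(-3) - 18 = -12 - 18 = -30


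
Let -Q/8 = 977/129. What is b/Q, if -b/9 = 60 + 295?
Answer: 412155/7816 ≈ 52.732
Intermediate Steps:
Q = -7816/129 ≈ -60.589
b = -3195 (b = -9*(60 + 295) = -9*355 = -3195)
b/Q = -3195/(-7816/129) = -3195*(-129/7816) = 412155/7816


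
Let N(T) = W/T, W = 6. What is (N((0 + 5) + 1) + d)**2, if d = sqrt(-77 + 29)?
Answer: -47 + 8*I*sqrt(3) ≈ -47.0 + 13.856*I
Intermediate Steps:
N(T) = 6/T
d = 4*I*sqrt(3) (d = sqrt(-48) = 4*I*sqrt(3) ≈ 6.9282*I)
(N((0 + 5) + 1) + d)**2 = (6/((0 + 5) + 1) + 4*I*sqrt(3))**2 = (6/(5 + 1) + 4*I*sqrt(3))**2 = (6/6 + 4*I*sqrt(3))**2 = (6*(1/6) + 4*I*sqrt(3))**2 = (1 + 4*I*sqrt(3))**2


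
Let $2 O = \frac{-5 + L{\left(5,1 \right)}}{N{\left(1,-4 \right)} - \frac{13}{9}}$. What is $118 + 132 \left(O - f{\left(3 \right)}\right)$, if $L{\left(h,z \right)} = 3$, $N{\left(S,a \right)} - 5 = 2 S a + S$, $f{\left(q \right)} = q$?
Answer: $- \frac{7430}{31} \approx -239.68$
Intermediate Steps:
$N{\left(S,a \right)} = 5 + S + 2 S a$ ($N{\left(S,a \right)} = 5 + \left(2 S a + S\right) = 5 + \left(S + 2 S a\right) = 5 + S + 2 S a$)
$O = \frac{9}{31}$ ($O = \frac{\left(-5 + 3\right) \frac{1}{\left(5 + 1 + 2 \cdot 1 \left(-4\right)\right) - \frac{13}{9}}}{2} = \frac{\left(-2\right) \frac{1}{\left(5 + 1 - 8\right) - \frac{13}{9}}}{2} = \frac{\left(-2\right) \frac{1}{-2 - \frac{13}{9}}}{2} = \frac{\left(-2\right) \frac{1}{- \frac{31}{9}}}{2} = \frac{\left(-2\right) \left(- \frac{9}{31}\right)}{2} = \frac{1}{2} \cdot \frac{18}{31} = \frac{9}{31} \approx 0.29032$)
$118 + 132 \left(O - f{\left(3 \right)}\right) = 118 + 132 \left(\frac{9}{31} - 3\right) = 118 + 132 \left(- \frac{84}{31}\right) = 118 - \frac{11088}{31} = - \frac{7430}{31}$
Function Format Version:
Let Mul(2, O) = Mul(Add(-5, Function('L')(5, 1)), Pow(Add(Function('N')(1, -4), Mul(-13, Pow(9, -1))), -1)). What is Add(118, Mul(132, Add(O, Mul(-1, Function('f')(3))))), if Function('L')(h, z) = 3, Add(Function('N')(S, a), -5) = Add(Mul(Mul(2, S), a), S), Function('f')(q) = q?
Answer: Rational(-7430, 31) ≈ -239.68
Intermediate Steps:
Function('N')(S, a) = Add(5, S, Mul(2, S, a)) (Function('N')(S, a) = Add(5, Add(Mul(Mul(2, S), a), S)) = Add(5, Add(Mul(2, S, a), S)) = Add(5, Add(S, Mul(2, S, a))) = Add(5, S, Mul(2, S, a)))
O = Rational(9, 31) (O = Mul(Rational(1, 2), Mul(Add(-5, 3), Pow(Add(Add(5, 1, Mul(2, 1, -4)), Mul(-13, Pow(9, -1))), -1))) = Mul(Rational(1, 2), Mul(-2, Pow(Add(Add(5, 1, -8), Mul(-13, Rational(1, 9))), -1))) = Mul(Rational(1, 2), Mul(-2, Pow(Add(-2, Rational(-13, 9)), -1))) = Mul(Rational(1, 2), Mul(-2, Pow(Rational(-31, 9), -1))) = Mul(Rational(1, 2), Mul(-2, Rational(-9, 31))) = Mul(Rational(1, 2), Rational(18, 31)) = Rational(9, 31) ≈ 0.29032)
Add(118, Mul(132, Add(O, Mul(-1, Function('f')(3))))) = Add(118, Mul(132, Add(Rational(9, 31), Mul(-1, 3)))) = Add(118, Mul(132, Add(Rational(9, 31), -3))) = Add(118, Mul(132, Rational(-84, 31))) = Add(118, Rational(-11088, 31)) = Rational(-7430, 31)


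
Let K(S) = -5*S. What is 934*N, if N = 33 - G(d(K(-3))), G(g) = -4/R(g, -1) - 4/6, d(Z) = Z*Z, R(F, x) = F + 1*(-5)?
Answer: 5191172/165 ≈ 31462.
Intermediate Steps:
R(F, x) = -5 + F (R(F, x) = F - 5 = -5 + F)
d(Z) = Z**2
G(g) = -2/3 - 4/(-5 + g) (G(g) = -4/(-5 + g) - 4/6 = -4/(-5 + g) - 4*1/6 = -4/(-5 + g) - 2/3 = -2/3 - 4/(-5 + g))
N = 5558/165 (N = 33 - 2*(-1 - (-5*(-3))**2)/(3*(-5 + (-5*(-3))**2)) = 33 - 2*(-1 - 1*15**2)/(3*(-5 + 15**2)) = 33 - 2*(-1 - 1*225)/(3*(-5 + 225)) = 33 - 2*(-1 - 225)/(3*220) = 33 - 2*(-226)/(3*220) = 33 - 1*(-113/165) = 33 + 113/165 = 5558/165 ≈ 33.685)
934*N = 934*(5558/165) = 5191172/165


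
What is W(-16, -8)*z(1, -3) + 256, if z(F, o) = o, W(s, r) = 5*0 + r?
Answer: 280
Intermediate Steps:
W(s, r) = r (W(s, r) = 0 + r = r)
W(-16, -8)*z(1, -3) + 256 = -8*(-3) + 256 = 24 + 256 = 280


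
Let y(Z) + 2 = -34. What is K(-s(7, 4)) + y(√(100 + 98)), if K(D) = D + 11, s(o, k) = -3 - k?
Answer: -18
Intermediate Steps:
y(Z) = -36 (y(Z) = -2 - 34 = -36)
K(D) = 11 + D
K(-s(7, 4)) + y(√(100 + 98)) = (11 - (-3 - 1*4)) - 36 = (11 - (-3 - 4)) - 36 = (11 - 1*(-7)) - 36 = (11 + 7) - 36 = 18 - 36 = -18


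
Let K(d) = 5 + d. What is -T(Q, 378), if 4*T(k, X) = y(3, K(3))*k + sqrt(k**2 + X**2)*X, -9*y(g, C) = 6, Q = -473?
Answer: -473/6 - 189*sqrt(366613)/2 ≈ -57297.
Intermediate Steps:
y(g, C) = -2/3 (y(g, C) = -1/9*6 = -2/3)
T(k, X) = -k/6 + X*sqrt(X**2 + k**2)/4 (T(k, X) = (-2*k/3 + sqrt(k**2 + X**2)*X)/4 = (-2*k/3 + sqrt(X**2 + k**2)*X)/4 = (-2*k/3 + X*sqrt(X**2 + k**2))/4 = -k/6 + X*sqrt(X**2 + k**2)/4)
-T(Q, 378) = -(-1/6*(-473) + (1/4)*378*sqrt(378**2 + (-473)**2)) = -(473/6 + (1/4)*378*sqrt(142884 + 223729)) = -(473/6 + (1/4)*378*sqrt(366613)) = -(473/6 + 189*sqrt(366613)/2) = -473/6 - 189*sqrt(366613)/2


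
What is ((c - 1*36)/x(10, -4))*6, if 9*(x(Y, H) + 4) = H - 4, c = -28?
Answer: 864/11 ≈ 78.545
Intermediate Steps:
x(Y, H) = -40/9 + H/9 (x(Y, H) = -4 + (H - 4)/9 = -4 + (-4 + H)/9 = -4 + (-4/9 + H/9) = -40/9 + H/9)
((c - 1*36)/x(10, -4))*6 = ((-28 - 1*36)/(-40/9 + (1/9)*(-4)))*6 = ((-28 - 36)/(-40/9 - 4/9))*6 = -64/(-44/9)*6 = -64*(-9/44)*6 = (144/11)*6 = 864/11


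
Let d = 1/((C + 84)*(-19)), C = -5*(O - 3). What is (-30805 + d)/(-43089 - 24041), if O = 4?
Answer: 23119153/50381065 ≈ 0.45889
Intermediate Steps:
C = -5 (C = -5*(4 - 3) = -5*1 = -5)
d = -1/1501 (d = 1/((-5 + 84)*(-19)) = 1/(79*(-19)) = 1/(-1501) = -1/1501 ≈ -0.00066622)
(-30805 + d)/(-43089 - 24041) = (-30805 - 1/1501)/(-43089 - 24041) = -46238306/1501/(-67130) = -46238306/1501*(-1/67130) = 23119153/50381065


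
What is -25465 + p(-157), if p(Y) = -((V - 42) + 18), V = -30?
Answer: -25411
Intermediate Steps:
p(Y) = 54 (p(Y) = -((-30 - 42) + 18) = -(-72 + 18) = -1*(-54) = 54)
-25465 + p(-157) = -25465 + 54 = -25411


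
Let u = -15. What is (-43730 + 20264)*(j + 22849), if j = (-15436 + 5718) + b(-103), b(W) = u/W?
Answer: -31737952728/103 ≈ -3.0814e+8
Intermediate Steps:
b(W) = -15/W
j = -1000939/103 (j = (-15436 + 5718) - 15/(-103) = -9718 - 15*(-1/103) = -9718 + 15/103 = -1000939/103 ≈ -9717.9)
(-43730 + 20264)*(j + 22849) = (-43730 + 20264)*(-1000939/103 + 22849) = -23466*1352508/103 = -31737952728/103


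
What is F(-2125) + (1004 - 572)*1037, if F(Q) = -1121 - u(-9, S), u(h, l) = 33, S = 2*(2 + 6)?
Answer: 446830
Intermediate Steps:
S = 16 (S = 2*8 = 16)
F(Q) = -1154 (F(Q) = -1121 - 1*33 = -1121 - 33 = -1154)
F(-2125) + (1004 - 572)*1037 = -1154 + (1004 - 572)*1037 = -1154 + 432*1037 = -1154 + 447984 = 446830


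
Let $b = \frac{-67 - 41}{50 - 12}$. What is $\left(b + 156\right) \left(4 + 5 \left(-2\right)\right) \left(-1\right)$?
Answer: $\frac{17460}{19} \approx 918.95$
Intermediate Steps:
$b = - \frac{54}{19}$ ($b = - \frac{108}{38} = \left(-108\right) \frac{1}{38} = - \frac{54}{19} \approx -2.8421$)
$\left(b + 156\right) \left(4 + 5 \left(-2\right)\right) \left(-1\right) = \left(- \frac{54}{19} + 156\right) \left(4 + 5 \left(-2\right)\right) \left(-1\right) = \frac{2910 \left(4 - 10\right) \left(-1\right)}{19} = \frac{2910 \left(\left(-6\right) \left(-1\right)\right)}{19} = \frac{2910}{19} \cdot 6 = \frac{17460}{19}$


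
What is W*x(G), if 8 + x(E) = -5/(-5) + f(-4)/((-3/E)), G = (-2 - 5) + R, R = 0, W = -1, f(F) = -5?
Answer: 56/3 ≈ 18.667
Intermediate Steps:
G = -7 (G = (-2 - 5) + 0 = -7 + 0 = -7)
x(E) = -7 + 5*E/3 (x(E) = -8 + (-5/(-5) - 5*(-E/3)) = -8 + (-5*(-1/5) - (-5)*E/3) = -8 + (1 + 5*E/3) = -7 + 5*E/3)
W*x(G) = -(-7 + (5/3)*(-7)) = -(-7 - 35/3) = -1*(-56/3) = 56/3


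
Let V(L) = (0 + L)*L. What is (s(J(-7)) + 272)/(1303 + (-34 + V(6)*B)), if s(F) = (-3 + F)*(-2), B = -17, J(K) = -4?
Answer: 286/657 ≈ 0.43531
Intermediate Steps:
V(L) = L² (V(L) = L*L = L²)
s(F) = 6 - 2*F
(s(J(-7)) + 272)/(1303 + (-34 + V(6)*B)) = ((6 - 2*(-4)) + 272)/(1303 + (-34 + 6²*(-17))) = ((6 + 8) + 272)/(1303 + (-34 + 36*(-17))) = (14 + 272)/(1303 + (-34 - 612)) = 286/(1303 - 646) = 286/657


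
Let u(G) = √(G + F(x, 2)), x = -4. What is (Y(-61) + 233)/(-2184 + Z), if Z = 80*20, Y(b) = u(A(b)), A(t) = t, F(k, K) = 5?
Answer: -233/584 - I*√14/292 ≈ -0.39897 - 0.012814*I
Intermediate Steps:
u(G) = √(5 + G) (u(G) = √(G + 5) = √(5 + G))
Y(b) = √(5 + b)
Z = 1600
(Y(-61) + 233)/(-2184 + Z) = (√(5 - 61) + 233)/(-2184 + 1600) = (√(-56) + 233)/(-584) = (2*I*√14 + 233)*(-1/584) = (233 + 2*I*√14)*(-1/584) = -233/584 - I*√14/292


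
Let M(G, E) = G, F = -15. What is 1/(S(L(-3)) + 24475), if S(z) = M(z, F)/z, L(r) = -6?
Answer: 1/24476 ≈ 4.0856e-5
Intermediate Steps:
S(z) = 1 (S(z) = z/z = 1)
1/(S(L(-3)) + 24475) = 1/(1 + 24475) = 1/24476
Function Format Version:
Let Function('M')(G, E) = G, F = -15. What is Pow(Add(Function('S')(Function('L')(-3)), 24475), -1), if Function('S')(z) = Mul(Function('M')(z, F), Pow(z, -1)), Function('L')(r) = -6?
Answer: Rational(1, 24476) ≈ 4.0856e-5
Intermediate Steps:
Function('S')(z) = 1 (Function('S')(z) = Mul(z, Pow(z, -1)) = 1)
Pow(Add(Function('S')(Function('L')(-3)), 24475), -1) = Pow(Add(1, 24475), -1) = Pow(24476, -1) = Rational(1, 24476)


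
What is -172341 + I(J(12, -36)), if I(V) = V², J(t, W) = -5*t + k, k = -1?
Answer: -168620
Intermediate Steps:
J(t, W) = -1 - 5*t (J(t, W) = -5*t - 1 = -1 - 5*t)
-172341 + I(J(12, -36)) = -172341 + (-1 - 5*12)² = -172341 + (-1 - 60)² = -172341 + (-61)² = -172341 + 3721 = -168620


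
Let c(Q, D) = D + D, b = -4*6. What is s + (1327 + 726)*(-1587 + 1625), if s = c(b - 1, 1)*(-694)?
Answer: 76626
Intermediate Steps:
b = -24
c(Q, D) = 2*D
s = -1388 (s = (2*1)*(-694) = 2*(-694) = -1388)
s + (1327 + 726)*(-1587 + 1625) = -1388 + (1327 + 726)*(-1587 + 1625) = -1388 + 2053*38 = -1388 + 78014 = 76626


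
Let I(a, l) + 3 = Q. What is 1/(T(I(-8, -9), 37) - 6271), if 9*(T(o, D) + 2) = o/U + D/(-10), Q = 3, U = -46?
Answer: -90/564607 ≈ -0.00015940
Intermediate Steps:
I(a, l) = 0 (I(a, l) = -3 + 3 = 0)
T(o, D) = -2 - D/90 - o/414 (T(o, D) = -2 + (o/(-46) + D/(-10))/9 = -2 + (o*(-1/46) + D*(-⅒))/9 = -2 + (-o/46 - D/10)/9 = -2 + (-D/10 - o/46)/9 = -2 + (-D/90 - o/414) = -2 - D/90 - o/414)
1/(T(I(-8, -9), 37) - 6271) = 1/((-2 - 1/90*37 - 1/414*0) - 6271) = 1/((-2 - 37/90 + 0) - 6271) = 1/(-217/90 - 6271) = 1/(-564607/90) = -90/564607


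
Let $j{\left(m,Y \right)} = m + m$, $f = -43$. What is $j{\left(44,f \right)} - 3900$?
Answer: $-3812$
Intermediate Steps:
$j{\left(m,Y \right)} = 2 m$
$j{\left(44,f \right)} - 3900 = 2 \cdot 44 - 3900 = 88 - 3900 = -3812$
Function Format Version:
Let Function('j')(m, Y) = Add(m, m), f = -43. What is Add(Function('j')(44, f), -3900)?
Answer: -3812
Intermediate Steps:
Function('j')(m, Y) = Mul(2, m)
Add(Function('j')(44, f), -3900) = Add(Mul(2, 44), -3900) = Add(88, -3900) = -3812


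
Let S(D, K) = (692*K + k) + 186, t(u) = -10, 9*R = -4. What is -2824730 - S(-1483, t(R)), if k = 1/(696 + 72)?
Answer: -2164220929/768 ≈ -2.8180e+6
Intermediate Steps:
R = -4/9 (R = (⅑)*(-4) = -4/9 ≈ -0.44444)
k = 1/768 ≈ 0.0013021
S(D, K) = 142849/768 + 692*K (S(D, K) = (692*K + 1/768) + 186 = (1/768 + 692*K) + 186 = 142849/768 + 692*K)
-2824730 - S(-1483, t(R)) = -2824730 - (142849/768 + 692*(-10)) = -2824730 - (142849/768 - 6920) = -2824730 - 1*(-5171711/768) = -2824730 + 5171711/768 = -2164220929/768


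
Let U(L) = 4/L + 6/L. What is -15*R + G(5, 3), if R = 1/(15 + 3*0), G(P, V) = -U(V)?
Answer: -13/3 ≈ -4.3333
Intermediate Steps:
U(L) = 10/L
G(P, V) = -10/V
R = 1/15 (R = 1/(15 + 0) = 1/15 ≈ 0.066667)
-15*R + G(5, 3) = -15*1/15 - 10/3 = -1 - 10*1/3 = -1 - 10/3 = -13/3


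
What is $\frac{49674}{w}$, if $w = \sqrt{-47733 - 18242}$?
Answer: $- \frac{49674 i \sqrt{2639}}{13195} \approx - 193.39 i$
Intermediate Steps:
$w = 5 i \sqrt{2639}$ ($w = \sqrt{-65975} = 5 i \sqrt{2639} \approx 256.86 i$)
$\frac{49674}{w} = \frac{49674}{5 i \sqrt{2639}} = 49674 \left(- \frac{i \sqrt{2639}}{13195}\right) = - \frac{49674 i \sqrt{2639}}{13195}$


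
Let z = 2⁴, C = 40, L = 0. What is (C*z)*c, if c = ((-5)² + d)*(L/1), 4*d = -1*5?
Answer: 0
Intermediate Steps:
d = -5/4 (d = (-1*5)/4 = (¼)*(-5) = -5/4 ≈ -1.2500)
z = 16
c = 0 (c = ((-5)² - 5/4)*(0/1) = (25 - 5/4)*(0*1) = (95/4)*0 = 0)
(C*z)*c = (40*16)*0 = 640*0 = 0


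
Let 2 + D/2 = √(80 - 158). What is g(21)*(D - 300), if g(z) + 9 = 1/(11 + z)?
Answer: 5453/2 - 287*I*√78/16 ≈ 2726.5 - 158.42*I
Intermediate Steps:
g(z) = -9 + 1/(11 + z)
D = -4 + 2*I*√78 (D = -4 + 2*√(80 - 158) = -4 + 2*√(-78) = -4 + 2*(I*√78) = -4 + 2*I*√78 ≈ -4.0 + 17.664*I)
g(21)*(D - 300) = ((-98 - 9*21)/(11 + 21))*((-4 + 2*I*√78) - 300) = ((-98 - 189)/32)*(-304 + 2*I*√78) = ((1/32)*(-287))*(-304 + 2*I*√78) = -287*(-304 + 2*I*√78)/32 = 5453/2 - 287*I*√78/16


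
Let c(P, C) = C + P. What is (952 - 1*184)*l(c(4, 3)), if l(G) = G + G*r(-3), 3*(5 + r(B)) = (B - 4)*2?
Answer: -46592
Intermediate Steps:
r(B) = -23/3 + 2*B/3 (r(B) = -5 + ((B - 4)*2)/3 = -5 + ((-4 + B)*2)/3 = -5 + (-8 + 2*B)/3 = -5 + (-8/3 + 2*B/3) = -23/3 + 2*B/3)
l(G) = -26*G/3 (l(G) = G + G*(-23/3 + (⅔)*(-3)) = G + G*(-23/3 - 2) = G + G*(-29/3) = G - 29*G/3 = -26*G/3)
(952 - 1*184)*l(c(4, 3)) = (952 - 1*184)*(-26*(3 + 4)/3) = (952 - 184)*(-26/3*7) = 768*(-182/3) = -46592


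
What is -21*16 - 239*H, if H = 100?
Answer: -24236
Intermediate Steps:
-21*16 - 239*H = -21*16 - 239*100 = -336 - 23900 = -24236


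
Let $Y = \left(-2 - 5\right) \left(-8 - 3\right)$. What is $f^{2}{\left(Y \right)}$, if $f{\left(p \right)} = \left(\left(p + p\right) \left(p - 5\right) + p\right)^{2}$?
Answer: $15539423744700625$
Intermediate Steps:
$Y = 77$ ($Y = \left(-7\right) \left(-11\right) = 77$)
$f{\left(p \right)} = \left(p + 2 p \left(-5 + p\right)\right)^{2}$ ($f{\left(p \right)} = \left(2 p \left(-5 + p\right) + p\right)^{2} = \left(p + 2 p \left(-5 + p\right)\right)^{2}$)
$f^{2}{\left(Y \right)} = \left(77^{2} \left(-9 + 2 \cdot 77\right)^{2}\right)^{2} = \left(5929 \left(-9 + 154\right)^{2}\right)^{2} = \left(5929 \cdot 145^{2}\right)^{2} = \left(5929 \cdot 21025\right)^{2} = 124657225^{2} = 15539423744700625$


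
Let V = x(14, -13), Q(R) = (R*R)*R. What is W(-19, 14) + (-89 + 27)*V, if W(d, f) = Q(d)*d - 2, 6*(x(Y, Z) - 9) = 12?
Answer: 129637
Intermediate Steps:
Q(R) = R³ (Q(R) = R²*R = R³)
x(Y, Z) = 11 (x(Y, Z) = 9 + (⅙)*12 = 9 + 2 = 11)
W(d, f) = -2 + d⁴ (W(d, f) = d³*d - 2 = d⁴ - 2 = -2 + d⁴)
V = 11
W(-19, 14) + (-89 + 27)*V = (-2 + (-19)⁴) + (-89 + 27)*11 = (-2 + 130321) - 62*11 = 130319 - 682 = 129637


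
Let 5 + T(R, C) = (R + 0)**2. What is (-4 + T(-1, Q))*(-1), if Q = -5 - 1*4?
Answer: 8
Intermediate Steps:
Q = -9 (Q = -5 - 4 = -9)
T(R, C) = -5 + R**2 (T(R, C) = -5 + (R + 0)**2 = -5 + R**2)
(-4 + T(-1, Q))*(-1) = (-4 + (-5 + (-1)**2))*(-1) = (-4 + (-5 + 1))*(-1) = (-4 - 4)*(-1) = -8*(-1) = 8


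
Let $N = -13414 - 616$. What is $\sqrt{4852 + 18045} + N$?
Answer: $-14030 + \sqrt{22897} \approx -13879.0$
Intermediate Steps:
$N = -14030$
$\sqrt{4852 + 18045} + N = \sqrt{4852 + 18045} - 14030 = \sqrt{22897} - 14030 = -14030 + \sqrt{22897}$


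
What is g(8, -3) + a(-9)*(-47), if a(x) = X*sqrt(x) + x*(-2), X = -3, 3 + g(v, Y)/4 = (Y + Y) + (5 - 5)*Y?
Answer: -882 + 423*I ≈ -882.0 + 423.0*I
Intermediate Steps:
g(v, Y) = -12 + 8*Y (g(v, Y) = -12 + 4*((Y + Y) + (5 - 5)*Y) = -12 + 4*(2*Y + 0*Y) = -12 + 4*(2*Y + 0) = -12 + 4*(2*Y) = -12 + 8*Y)
a(x) = -3*sqrt(x) - 2*x (a(x) = -3*sqrt(x) + x*(-2) = -3*sqrt(x) - 2*x)
g(8, -3) + a(-9)*(-47) = (-12 + 8*(-3)) + (-9*I - 2*(-9))*(-47) = (-12 - 24) + (-9*I + 18)*(-47) = -36 + (-9*I + 18)*(-47) = -36 + (18 - 9*I)*(-47) = -36 + (-846 + 423*I) = -882 + 423*I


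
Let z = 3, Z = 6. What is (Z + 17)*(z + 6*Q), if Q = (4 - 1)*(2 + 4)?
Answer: 2553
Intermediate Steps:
Q = 18 (Q = 3*6 = 18)
(Z + 17)*(z + 6*Q) = (6 + 17)*(3 + 6*18) = 23*(3 + 108) = 23*111 = 2553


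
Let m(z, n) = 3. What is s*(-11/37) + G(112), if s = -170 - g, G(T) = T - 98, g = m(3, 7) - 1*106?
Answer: 1255/37 ≈ 33.919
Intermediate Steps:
g = -103 (g = 3 - 1*106 = 3 - 106 = -103)
G(T) = -98 + T
s = -67 (s = -170 - 1*(-103) = -170 + 103 = -67)
s*(-11/37) + G(112) = -(-737)/37 + (-98 + 112) = -(-737)/37 + 14 = -67*(-11/37) + 14 = 737/37 + 14 = 1255/37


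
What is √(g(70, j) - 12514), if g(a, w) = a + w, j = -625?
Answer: I*√13069 ≈ 114.32*I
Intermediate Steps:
√(g(70, j) - 12514) = √((70 - 625) - 12514) = √(-555 - 12514) = √(-13069) = I*√13069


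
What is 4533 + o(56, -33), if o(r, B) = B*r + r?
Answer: 2741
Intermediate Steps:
o(r, B) = r + B*r
4533 + o(56, -33) = 4533 + 56*(1 - 33) = 4533 + 56*(-32) = 4533 - 1792 = 2741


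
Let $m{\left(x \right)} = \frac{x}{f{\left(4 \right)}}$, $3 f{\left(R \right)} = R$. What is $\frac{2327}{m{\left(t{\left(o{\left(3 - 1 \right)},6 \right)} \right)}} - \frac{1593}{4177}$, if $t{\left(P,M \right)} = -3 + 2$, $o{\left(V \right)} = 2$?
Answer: $- \frac{38884295}{12531} \approx -3103.0$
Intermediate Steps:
$t{\left(P,M \right)} = -1$
$f{\left(R \right)} = \frac{R}{3}$
$m{\left(x \right)} = \frac{3 x}{4}$ ($m{\left(x \right)} = \frac{x}{\frac{1}{3} \cdot 4} = \frac{x}{\frac{4}{3}} = x \frac{3}{4} = \frac{3 x}{4}$)
$\frac{2327}{m{\left(t{\left(o{\left(3 - 1 \right)},6 \right)} \right)}} - \frac{1593}{4177} = \frac{2327}{\frac{3}{4} \left(-1\right)} - \frac{1593}{4177} = \frac{2327}{- \frac{3}{4}} - \frac{1593}{4177} = 2327 \left(- \frac{4}{3}\right) - \frac{1593}{4177} = - \frac{9308}{3} - \frac{1593}{4177} = - \frac{38884295}{12531}$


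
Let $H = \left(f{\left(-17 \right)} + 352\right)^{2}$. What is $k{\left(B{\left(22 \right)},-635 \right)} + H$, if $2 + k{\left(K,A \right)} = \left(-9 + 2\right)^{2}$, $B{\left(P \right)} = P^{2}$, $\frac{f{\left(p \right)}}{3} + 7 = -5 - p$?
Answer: $134736$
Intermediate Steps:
$f{\left(p \right)} = -36 - 3 p$ ($f{\left(p \right)} = -21 + 3 \left(-5 - p\right) = -21 - \left(15 + 3 p\right) = -36 - 3 p$)
$k{\left(K,A \right)} = 47$ ($k{\left(K,A \right)} = -2 + \left(-9 + 2\right)^{2} = -2 + \left(-7\right)^{2} = -2 + 49 = 47$)
$H = 134689$ ($H = \left(\left(-36 - -51\right) + 352\right)^{2} = \left(\left(-36 + 51\right) + 352\right)^{2} = \left(15 + 352\right)^{2} = 367^{2} = 134689$)
$k{\left(B{\left(22 \right)},-635 \right)} + H = 47 + 134689 = 134736$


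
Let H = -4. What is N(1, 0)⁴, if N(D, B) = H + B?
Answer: 256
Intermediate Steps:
N(D, B) = -4 + B
N(1, 0)⁴ = (-4 + 0)⁴ = (-4)⁴ = 256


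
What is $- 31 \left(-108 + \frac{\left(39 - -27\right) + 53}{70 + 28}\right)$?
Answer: $\frac{46345}{14} \approx 3310.4$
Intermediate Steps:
$- 31 \left(-108 + \frac{\left(39 - -27\right) + 53}{70 + 28}\right) = - 31 \left(-108 + \frac{\left(39 + 27\right) + 53}{98}\right) = - 31 \left(-108 + \left(66 + 53\right) \frac{1}{98}\right) = - 31 \left(-108 + 119 \cdot \frac{1}{98}\right) = - 31 \left(-108 + \frac{17}{14}\right) = \left(-31\right) \left(- \frac{1495}{14}\right) = \frac{46345}{14}$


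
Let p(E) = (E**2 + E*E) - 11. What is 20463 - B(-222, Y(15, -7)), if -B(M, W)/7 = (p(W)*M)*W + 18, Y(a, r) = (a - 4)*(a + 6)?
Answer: -38306453925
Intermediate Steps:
p(E) = -11 + 2*E**2 (p(E) = (E**2 + E**2) - 11 = 2*E**2 - 11 = -11 + 2*E**2)
Y(a, r) = (-4 + a)*(6 + a)
B(M, W) = -126 - 7*M*W*(-11 + 2*W**2) (B(M, W) = -7*(((-11 + 2*W**2)*M)*W + 18) = -7*((M*(-11 + 2*W**2))*W + 18) = -7*(M*W*(-11 + 2*W**2) + 18) = -7*(18 + M*W*(-11 + 2*W**2)) = -126 - 7*M*W*(-11 + 2*W**2))
20463 - B(-222, Y(15, -7)) = 20463 - (-126 - 14*(-222)*(-24 + 15**2 + 2*15)**3 + 77*(-222)*(-24 + 15**2 + 2*15)) = 20463 - (-126 - 14*(-222)*(-24 + 225 + 30)**3 + 77*(-222)*(-24 + 225 + 30)) = 20463 - (-126 - 14*(-222)*231**3 + 77*(-222)*231) = 20463 - (-126 - 14*(-222)*12326391 - 3948714) = 20463 - (-126 + 38310423228 - 3948714) = 20463 - 1*38306474388 = 20463 - 38306474388 = -38306453925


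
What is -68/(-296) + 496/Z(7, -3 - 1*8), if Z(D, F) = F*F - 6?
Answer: 38659/8510 ≈ 4.5428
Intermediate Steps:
Z(D, F) = -6 + F² (Z(D, F) = F² - 6 = -6 + F²)
-68/(-296) + 496/Z(7, -3 - 1*8) = -68/(-296) + 496/(-6 + (-3 - 1*8)²) = -68*(-1/296) + 496/(-6 + (-3 - 8)²) = 17/74 + 496/(-6 + (-11)²) = 17/74 + 496/(-6 + 121) = 17/74 + 496/115 = 38659/8510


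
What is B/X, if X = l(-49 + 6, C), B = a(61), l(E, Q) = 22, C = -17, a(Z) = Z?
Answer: 61/22 ≈ 2.7727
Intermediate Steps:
B = 61
X = 22
B/X = 61/22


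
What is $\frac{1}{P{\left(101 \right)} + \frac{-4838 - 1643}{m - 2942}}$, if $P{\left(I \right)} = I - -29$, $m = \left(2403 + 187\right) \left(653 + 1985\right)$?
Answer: $\frac{6829478}{887825659} \approx 0.0076924$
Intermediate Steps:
$m = 6832420$ ($m = 2590 \cdot 2638 = 6832420$)
$P{\left(I \right)} = 29 + I$ ($P{\left(I \right)} = I + 29 = 29 + I$)
$\frac{1}{P{\left(101 \right)} + \frac{-4838 - 1643}{m - 2942}} = \frac{1}{\left(29 + 101\right) + \frac{-4838 - 1643}{6832420 - 2942}} = \frac{1}{130 - \frac{6481}{6829478}} = \frac{1}{\frac{887825659}{6829478}} = \frac{6829478}{887825659}$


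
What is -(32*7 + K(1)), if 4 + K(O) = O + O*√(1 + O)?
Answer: -221 - √2 ≈ -222.41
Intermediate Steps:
K(O) = -4 + O + O*√(1 + O) (K(O) = -4 + (O + O*√(1 + O)) = -4 + O + O*√(1 + O))
-(32*7 + K(1)) = -(32*7 + (-4 + 1 + 1*√(1 + 1))) = -(224 + (-4 + 1 + 1*√2)) = -(224 + (-4 + 1 + √2)) = -(224 + (-3 + √2)) = -(221 + √2) = -221 - √2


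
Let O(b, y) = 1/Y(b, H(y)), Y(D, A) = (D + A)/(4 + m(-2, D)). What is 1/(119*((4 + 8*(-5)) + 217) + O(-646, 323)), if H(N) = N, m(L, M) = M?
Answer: 323/6957739 ≈ 4.6423e-5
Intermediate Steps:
Y(D, A) = (A + D)/(4 + D) (Y(D, A) = (D + A)/(4 + D) = (A + D)/(4 + D))
O(b, y) = (4 + b)/(b + y) (O(b, y) = 1/((y + b)/(4 + b)) = 1/((b + y)/(4 + b)) = (4 + b)/(b + y))
1/(119*((4 + 8*(-5)) + 217) + O(-646, 323)) = 1/(119*((4 + 8*(-5)) + 217) + (4 - 646)/(-646 + 323)) = 1/(119*((4 - 40) + 217) - 642/(-323)) = 1/(119*(-36 + 217) - 1/323*(-642)) = 1/(119*181 + 642/323) = 1/(21539 + 642/323) = 1/(6957739/323) = 323/6957739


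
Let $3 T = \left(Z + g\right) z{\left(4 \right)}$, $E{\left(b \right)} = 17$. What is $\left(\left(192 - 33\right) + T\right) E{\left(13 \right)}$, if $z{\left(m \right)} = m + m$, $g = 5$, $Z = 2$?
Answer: $\frac{9061}{3} \approx 3020.3$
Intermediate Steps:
$z{\left(m \right)} = 2 m$
$T = \frac{56}{3}$ ($T = \frac{\left(2 + 5\right) 2 \cdot 4}{3} = \frac{7 \cdot 8}{3} = \frac{1}{3} \cdot 56 = \frac{56}{3} \approx 18.667$)
$\left(\left(192 - 33\right) + T\right) E{\left(13 \right)} = \left(\left(192 - 33\right) + \frac{56}{3}\right) 17 = \left(159 + \frac{56}{3}\right) 17 = \frac{533}{3} \cdot 17 = \frac{9061}{3}$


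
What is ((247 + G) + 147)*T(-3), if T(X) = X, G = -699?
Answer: 915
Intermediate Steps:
((247 + G) + 147)*T(-3) = ((247 - 699) + 147)*(-3) = (-452 + 147)*(-3) = -305*(-3) = 915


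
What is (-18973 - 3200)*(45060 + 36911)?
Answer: -1817542983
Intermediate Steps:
(-18973 - 3200)*(45060 + 36911) = -22173*81971 = -1817542983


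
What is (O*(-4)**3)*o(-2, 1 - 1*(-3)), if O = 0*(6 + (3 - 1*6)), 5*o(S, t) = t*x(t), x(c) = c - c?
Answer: 0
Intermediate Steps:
x(c) = 0
o(S, t) = 0 (o(S, t) = (t*0)/5 = (1/5)*0 = 0)
O = 0 (O = 0*(6 + (3 - 6)) = 0*(6 - 3) = 0*3 = 0)
(O*(-4)**3)*o(-2, 1 - 1*(-3)) = (0*(-4)**3)*0 = (0*(-64))*0 = 0*0 = 0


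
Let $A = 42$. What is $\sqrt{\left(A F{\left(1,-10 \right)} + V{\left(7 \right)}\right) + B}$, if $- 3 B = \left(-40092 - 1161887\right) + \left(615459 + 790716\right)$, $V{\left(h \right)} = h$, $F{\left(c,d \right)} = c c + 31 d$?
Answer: $\frac{i \sqrt{729327}}{3} \approx 284.67 i$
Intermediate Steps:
$F{\left(c,d \right)} = c^{2} + 31 d$
$B = - \frac{204196}{3}$ ($B = - \frac{\left(-40092 - 1161887\right) + \left(615459 + 790716\right)}{3} = - \frac{-1201979 + 1406175}{3} = \left(- \frac{1}{3}\right) 204196 = - \frac{204196}{3} \approx -68065.0$)
$\sqrt{\left(A F{\left(1,-10 \right)} + V{\left(7 \right)}\right) + B} = \sqrt{\left(42 \left(1^{2} + 31 \left(-10\right)\right) + 7\right) - \frac{204196}{3}} = \sqrt{\left(42 \left(1 - 310\right) + 7\right) - \frac{204196}{3}} = \sqrt{\left(42 \left(-309\right) + 7\right) - \frac{204196}{3}} = \sqrt{\left(-12978 + 7\right) - \frac{204196}{3}} = \sqrt{-12971 - \frac{204196}{3}} = \sqrt{- \frac{243109}{3}} = \frac{i \sqrt{729327}}{3}$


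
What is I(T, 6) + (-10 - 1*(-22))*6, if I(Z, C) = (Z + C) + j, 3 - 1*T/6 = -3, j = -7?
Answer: 107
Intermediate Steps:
T = 36 (T = 18 - 6*(-3) = 18 + 18 = 36)
I(Z, C) = -7 + C + Z (I(Z, C) = (Z + C) - 7 = (C + Z) - 7 = -7 + C + Z)
I(T, 6) + (-10 - 1*(-22))*6 = (-7 + 6 + 36) + (-10 - 1*(-22))*6 = 35 + (-10 + 22)*6 = 35 + 12*6 = 35 + 72 = 107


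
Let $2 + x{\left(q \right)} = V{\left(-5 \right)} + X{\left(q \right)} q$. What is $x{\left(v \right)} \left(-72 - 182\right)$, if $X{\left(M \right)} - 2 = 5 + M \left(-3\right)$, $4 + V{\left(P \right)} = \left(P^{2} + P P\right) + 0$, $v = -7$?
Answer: $38608$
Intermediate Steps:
$V{\left(P \right)} = -4 + 2 P^{2}$ ($V{\left(P \right)} = -4 + \left(\left(P^{2} + P P\right) + 0\right) = -4 + \left(\left(P^{2} + P^{2}\right) + 0\right) = -4 + \left(2 P^{2} + 0\right) = -4 + 2 P^{2}$)
$X{\left(M \right)} = 7 - 3 M$ ($X{\left(M \right)} = 2 + \left(5 + M \left(-3\right)\right) = 2 - \left(-5 + 3 M\right) = 7 - 3 M$)
$x{\left(q \right)} = 44 + q \left(7 - 3 q\right)$ ($x{\left(q \right)} = -2 - \left(4 - 50 - \left(7 - 3 q\right) q\right) = -2 + \left(\left(-4 + 2 \cdot 25\right) + q \left(7 - 3 q\right)\right) = -2 + \left(\left(-4 + 50\right) + q \left(7 - 3 q\right)\right) = -2 + \left(46 + q \left(7 - 3 q\right)\right) = 44 + q \left(7 - 3 q\right)$)
$x{\left(v \right)} \left(-72 - 182\right) = \left(44 - - 7 \left(-7 + 3 \left(-7\right)\right)\right) \left(-72 - 182\right) = \left(44 - - 7 \left(-7 - 21\right)\right) \left(-254\right) = \left(44 - \left(-7\right) \left(-28\right)\right) \left(-254\right) = \left(44 - 196\right) \left(-254\right) = \left(-152\right) \left(-254\right) = 38608$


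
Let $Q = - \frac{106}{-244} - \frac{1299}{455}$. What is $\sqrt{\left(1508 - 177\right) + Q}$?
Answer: $\frac{9 \sqrt{50541133370}}{55510} \approx 36.45$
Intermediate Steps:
$Q = - \frac{134363}{55510}$ ($Q = \left(-106\right) \left(- \frac{1}{244}\right) - \frac{1299}{455} = \frac{53}{122} - \frac{1299}{455} = - \frac{134363}{55510} \approx -2.4205$)
$\sqrt{\left(1508 - 177\right) + Q} = \sqrt{\left(1508 - 177\right) - \frac{134363}{55510}} = \sqrt{1331 - \frac{134363}{55510}} = \sqrt{\frac{73749447}{55510}} = \frac{9 \sqrt{50541133370}}{55510}$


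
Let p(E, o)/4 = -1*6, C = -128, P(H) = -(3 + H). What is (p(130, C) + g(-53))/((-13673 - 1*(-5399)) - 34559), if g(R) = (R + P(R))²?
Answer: 15/42833 ≈ 0.00035020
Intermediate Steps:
P(H) = -3 - H
g(R) = 9 (g(R) = (R + (-3 - R))² = (-3)² = 9)
p(E, o) = -24 (p(E, o) = 4*(-1*6) = 4*(-6) = -24)
(p(130, C) + g(-53))/((-13673 - 1*(-5399)) - 34559) = (-24 + 9)/((-13673 - 1*(-5399)) - 34559) = -15/((-13673 + 5399) - 34559) = -15/(-8274 - 34559) = -15/(-42833) = -15*(-1/42833) = 15/42833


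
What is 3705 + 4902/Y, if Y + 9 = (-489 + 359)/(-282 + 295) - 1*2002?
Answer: 174021/47 ≈ 3702.6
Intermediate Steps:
Y = -2021 (Y = -9 + ((-489 + 359)/(-282 + 295) - 1*2002) = -9 + (-130/13 - 2002) = -9 + (-130*1/13 - 2002) = -9 + (-10 - 2002) = -9 - 2012 = -2021)
3705 + 4902/Y = 3705 + 4902/(-2021) = 3705 + 4902*(-1/2021) = 3705 - 114/47 = 174021/47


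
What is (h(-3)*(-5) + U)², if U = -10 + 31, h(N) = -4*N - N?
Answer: 2916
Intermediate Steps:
h(N) = -5*N
U = 21
(h(-3)*(-5) + U)² = (-5*(-3)*(-5) + 21)² = (15*(-5) + 21)² = (-75 + 21)² = (-54)² = 2916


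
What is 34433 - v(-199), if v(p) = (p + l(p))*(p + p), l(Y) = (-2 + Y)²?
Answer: 16034829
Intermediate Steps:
v(p) = 2*p*(p + (-2 + p)²) (v(p) = (p + (-2 + p)²)*(p + p) = (p + (-2 + p)²)*(2*p) = 2*p*(p + (-2 + p)²))
34433 - v(-199) = 34433 - 2*(-199)*(-199 + (-2 - 199)²) = 34433 - 2*(-199)*(-199 + (-201)²) = 34433 - 2*(-199)*(-199 + 40401) = 34433 - 2*(-199)*40202 = 34433 - 1*(-16000396) = 34433 + 16000396 = 16034829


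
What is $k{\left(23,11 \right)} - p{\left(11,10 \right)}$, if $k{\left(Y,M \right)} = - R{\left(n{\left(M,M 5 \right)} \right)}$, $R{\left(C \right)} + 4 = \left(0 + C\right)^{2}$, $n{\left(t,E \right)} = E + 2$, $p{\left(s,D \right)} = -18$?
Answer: $-3227$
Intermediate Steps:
$n{\left(t,E \right)} = 2 + E$
$R{\left(C \right)} = -4 + C^{2}$ ($R{\left(C \right)} = -4 + \left(0 + C\right)^{2} = -4 + C^{2}$)
$k{\left(Y,M \right)} = 4 - \left(2 + 5 M\right)^{2}$ ($k{\left(Y,M \right)} = - (-4 + \left(2 + M 5\right)^{2}) = - (-4 + \left(2 + 5 M\right)^{2}) = 4 - \left(2 + 5 M\right)^{2}$)
$k{\left(23,11 \right)} - p{\left(11,10 \right)} = \left(4 - \left(2 + 5 \cdot 11\right)^{2}\right) - -18 = \left(4 - \left(2 + 55\right)^{2}\right) + 18 = \left(4 - 57^{2}\right) + 18 = \left(4 - 3249\right) + 18 = -3245 + 18 = -3227$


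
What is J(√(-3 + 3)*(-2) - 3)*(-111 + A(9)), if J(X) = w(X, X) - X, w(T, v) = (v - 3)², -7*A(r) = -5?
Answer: -30108/7 ≈ -4301.1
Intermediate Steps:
A(r) = 5/7 (A(r) = -⅐*(-5) = 5/7)
w(T, v) = (-3 + v)²
J(X) = (-3 + X)² - X
J(√(-3 + 3)*(-2) - 3)*(-111 + A(9)) = ((-3 + (√(-3 + 3)*(-2) - 3))² - (√(-3 + 3)*(-2) - 3))*(-111 + 5/7) = ((-3 + (√0*(-2) - 3))² - (√0*(-2) - 3))*(-772/7) = ((-3 + (0*(-2) - 3))² - (0*(-2) - 3))*(-772/7) = ((-3 + (0 - 3))² - (0 - 3))*(-772/7) = ((-3 - 3)² - 1*(-3))*(-772/7) = ((-6)² + 3)*(-772/7) = (36 + 3)*(-772/7) = 39*(-772/7) = -30108/7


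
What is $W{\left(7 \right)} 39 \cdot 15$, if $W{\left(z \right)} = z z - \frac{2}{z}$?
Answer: $\frac{199485}{7} \approx 28498.0$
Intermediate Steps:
$W{\left(z \right)} = z^{2} - \frac{2}{z}$
$W{\left(7 \right)} 39 \cdot 15 = \frac{-2 + 7^{3}}{7} \cdot 39 \cdot 15 = \frac{-2 + 343}{7} \cdot 39 \cdot 15 = \frac{1}{7} \cdot 341 \cdot 39 \cdot 15 = \frac{341}{7} \cdot 39 \cdot 15 = \frac{13299}{7} \cdot 15 = \frac{199485}{7}$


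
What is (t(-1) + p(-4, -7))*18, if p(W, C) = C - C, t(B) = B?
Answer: -18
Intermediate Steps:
p(W, C) = 0
(t(-1) + p(-4, -7))*18 = (-1 + 0)*18 = -1*18 = -18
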